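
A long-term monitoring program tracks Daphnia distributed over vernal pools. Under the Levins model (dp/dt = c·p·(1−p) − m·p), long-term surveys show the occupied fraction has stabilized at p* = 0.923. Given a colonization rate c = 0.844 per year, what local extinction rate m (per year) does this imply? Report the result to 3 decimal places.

0.065

At equilibrium c(1−p*) = m.
m = 0.844 × (1 − 0.923) = 0.844 × 0.0770 = 0.0650.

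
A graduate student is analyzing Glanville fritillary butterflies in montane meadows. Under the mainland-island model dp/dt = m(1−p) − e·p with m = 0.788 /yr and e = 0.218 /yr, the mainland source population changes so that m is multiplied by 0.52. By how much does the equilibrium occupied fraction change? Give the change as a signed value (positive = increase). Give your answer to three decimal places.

-0.131

Before: p* = 0.788/(0.788+0.218) = 0.7833.
After: m = 0.40976, e = 0.218; p* = 0.40976/0.6278 = 0.6527.
Δp* = 0.6527 − 0.7833 = -0.1306.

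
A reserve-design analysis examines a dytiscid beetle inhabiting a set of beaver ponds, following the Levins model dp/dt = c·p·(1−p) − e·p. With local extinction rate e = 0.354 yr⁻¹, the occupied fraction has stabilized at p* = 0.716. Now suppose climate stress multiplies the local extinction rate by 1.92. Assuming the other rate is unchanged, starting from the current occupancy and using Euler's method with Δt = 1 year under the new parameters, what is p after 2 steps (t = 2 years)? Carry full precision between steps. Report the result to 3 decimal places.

Balance c(1−p*) = e gives c = e/(1 − 0.71600) = 0.354/0.28400 = 1.24648.
Starting from p₀ = 0.71600; update p ← p + (dp/dt)·Δt with the new parameters.
step 1: Δp = -0.23319, p = 0.48281
step 2: Δp = -0.01691, p = 0.46591

0.466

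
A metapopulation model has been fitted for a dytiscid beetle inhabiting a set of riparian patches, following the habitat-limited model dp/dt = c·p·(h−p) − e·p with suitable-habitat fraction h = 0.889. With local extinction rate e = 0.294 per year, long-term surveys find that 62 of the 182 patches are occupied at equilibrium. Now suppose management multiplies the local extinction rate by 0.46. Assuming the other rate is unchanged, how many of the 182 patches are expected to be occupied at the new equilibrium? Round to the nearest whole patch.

Observed p* = 62/182 = 0.34066.
Balance c(h−p*) = e gives c = e/(0.889 − 0.34066) = 0.294/0.54834 = 0.53616.
New p* = 0.889 − e/c = 0.889 − 0.13524/0.53616 = 0.63676.
Expected occupied = 182 × 0.63676 = 115.89 ≈ 116.

116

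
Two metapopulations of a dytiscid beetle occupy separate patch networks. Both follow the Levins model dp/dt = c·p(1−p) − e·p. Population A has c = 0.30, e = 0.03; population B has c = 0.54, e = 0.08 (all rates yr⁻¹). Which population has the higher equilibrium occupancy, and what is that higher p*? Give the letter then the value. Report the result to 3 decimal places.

A, 0.900

A: p*_A = 1 − 0.03/0.30 = 0.9000.
B: p*_B = 1 − 0.08/0.54 = 0.8519.
A is higher at 0.9000.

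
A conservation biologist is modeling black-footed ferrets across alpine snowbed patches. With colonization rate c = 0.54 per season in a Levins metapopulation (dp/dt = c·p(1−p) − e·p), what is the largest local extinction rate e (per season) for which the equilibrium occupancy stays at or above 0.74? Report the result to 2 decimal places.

1 − e/c ≥ 0.74 ⇒ e ≤ c(1 − 0.74) = 0.54 × 0.2600.
e_max = 0.1404.

0.14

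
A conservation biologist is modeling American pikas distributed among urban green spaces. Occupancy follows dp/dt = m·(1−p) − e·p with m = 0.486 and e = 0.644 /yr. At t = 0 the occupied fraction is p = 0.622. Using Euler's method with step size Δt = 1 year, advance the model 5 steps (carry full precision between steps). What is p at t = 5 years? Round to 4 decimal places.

0.4301

Update rule: p ← p + [m·(1−p) − e·p]·Δt with Δt = 1.
step 1: Δp = -0.21686, p = 0.40514
step 2: Δp = +0.02819, p = 0.43333
step 3: Δp = -0.00366, p = 0.42967
step 4: Δp = +0.00048, p = 0.43014
step 5: Δp = -0.00006, p = 0.43008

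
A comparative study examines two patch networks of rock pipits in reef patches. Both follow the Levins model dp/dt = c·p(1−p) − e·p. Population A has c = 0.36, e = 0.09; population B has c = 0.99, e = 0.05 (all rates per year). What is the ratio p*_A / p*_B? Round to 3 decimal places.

0.790

A: p*_A = 1 − 0.09/0.36 = 0.7500.
B: p*_B = 1 − 0.05/0.99 = 0.9495.
p*_A / p*_B = 0.7500/0.9495 = 0.7899.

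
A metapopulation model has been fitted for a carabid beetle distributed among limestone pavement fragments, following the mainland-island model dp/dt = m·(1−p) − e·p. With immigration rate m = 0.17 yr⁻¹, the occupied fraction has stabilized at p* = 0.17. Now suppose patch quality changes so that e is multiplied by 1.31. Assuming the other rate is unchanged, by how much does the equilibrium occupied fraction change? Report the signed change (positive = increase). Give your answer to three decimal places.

Balance m(1−p*) = e·p* gives e = m(1−p*)/p* = 0.17×0.83000/0.17000 = 0.83000.
New p* = m/(m+e) = 0.17000/(0.17000+1.08730) = 0.13521.
Δp* = 0.13521 − 0.17000 = -0.03479.

-0.035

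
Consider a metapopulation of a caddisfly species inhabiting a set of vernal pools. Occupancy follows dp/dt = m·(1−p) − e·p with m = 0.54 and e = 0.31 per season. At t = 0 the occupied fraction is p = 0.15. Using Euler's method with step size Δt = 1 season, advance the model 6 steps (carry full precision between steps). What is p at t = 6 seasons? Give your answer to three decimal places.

0.635

Update rule: p ← p + [m·(1−p) − e·p]·Δt with Δt = 1.
t = 1: p = 0.15000 + (+0.41250) = 0.56250
t = 2: p = 0.56250 + (+0.06188) = 0.62438
t = 3: p = 0.62438 + (+0.00928) = 0.63366
t = 4: p = 0.63366 + (+0.00139) = 0.63505
t = 5: p = 0.63505 + (+0.00021) = 0.63526
t = 6: p = 0.63526 + (+0.00003) = 0.63529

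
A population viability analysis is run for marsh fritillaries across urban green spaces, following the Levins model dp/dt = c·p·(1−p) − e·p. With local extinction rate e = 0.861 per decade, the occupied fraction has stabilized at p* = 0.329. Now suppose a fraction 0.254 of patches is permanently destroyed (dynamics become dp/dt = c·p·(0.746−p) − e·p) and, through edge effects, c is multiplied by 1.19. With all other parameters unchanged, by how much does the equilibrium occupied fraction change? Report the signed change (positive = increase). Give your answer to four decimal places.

Balance c(1−p*) = e gives c = e/(1 − 0.32900) = 0.861/0.67100 = 1.28316.
New p* = 0.746 − e/c = 0.746 − 0.86100/1.52696 = 0.18213.
Δp* = 0.18213 − 0.32900 = -0.14687.

-0.1469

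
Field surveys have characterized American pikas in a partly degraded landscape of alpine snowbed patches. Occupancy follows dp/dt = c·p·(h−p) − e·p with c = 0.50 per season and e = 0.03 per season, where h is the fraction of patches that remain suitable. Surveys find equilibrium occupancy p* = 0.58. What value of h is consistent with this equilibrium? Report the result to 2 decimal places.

0.64

At equilibrium c(h−p*) = e, so h = p* + e/c.
h = 0.58 + 0.03/0.50 = 0.58 + 0.0600 = 0.6400.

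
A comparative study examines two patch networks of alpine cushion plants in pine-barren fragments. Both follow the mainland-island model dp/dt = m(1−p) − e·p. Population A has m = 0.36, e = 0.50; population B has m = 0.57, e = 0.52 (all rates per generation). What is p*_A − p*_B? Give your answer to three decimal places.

A: p*_A = m/(m+e) = 0.36/0.8600 = 0.4186.
B: p*_B = 0.57/1.0900 = 0.5229.
p*_A − p*_B = 0.4186 − 0.5229 = -0.1043.

-0.104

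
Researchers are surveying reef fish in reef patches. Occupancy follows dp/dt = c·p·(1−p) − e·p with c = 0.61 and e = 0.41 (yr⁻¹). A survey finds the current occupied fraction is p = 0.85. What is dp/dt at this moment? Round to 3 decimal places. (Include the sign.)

-0.271

Colonization term: c·p·(1−p) = 0.61×0.85×0.1500 = 0.07778.
Extinction term: e·p = 0.34850.
dp/dt = 0.07778 − 0.34850 = -0.27072.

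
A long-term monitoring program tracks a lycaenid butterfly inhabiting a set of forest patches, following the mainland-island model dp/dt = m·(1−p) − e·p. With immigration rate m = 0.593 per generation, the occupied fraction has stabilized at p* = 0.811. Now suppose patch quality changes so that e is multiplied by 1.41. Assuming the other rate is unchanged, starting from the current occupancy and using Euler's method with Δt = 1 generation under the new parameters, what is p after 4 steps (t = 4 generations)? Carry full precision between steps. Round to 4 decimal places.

Balance m(1−p*) = e·p* gives e = m(1−p*)/p* = 0.593×0.18900/0.81100 = 0.13820.
Starting from p₀ = 0.81100; update p ← p + (dp/dt)·Δt with the new parameters.
  1  |  dp/dt·Δt = -0.045952  |  p_1 = 0.765048
  2  |  dp/dt·Δt = -0.009748  |  p_2 = 0.755300
  3  |  dp/dt·Δt = -0.002068  |  p_3 = 0.753232
  4  |  dp/dt·Δt = -0.000439  |  p_4 = 0.752793

0.7528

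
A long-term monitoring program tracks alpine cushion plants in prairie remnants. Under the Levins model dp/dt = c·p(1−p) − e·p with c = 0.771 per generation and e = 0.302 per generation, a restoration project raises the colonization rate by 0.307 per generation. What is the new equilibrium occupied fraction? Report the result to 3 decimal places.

Before: p* = 1 − 0.302/0.771 = 0.6083.
After the change, c = 1.078, e = 0.302, so p* = 1 − 0.302/1.078 = 0.7199.

0.720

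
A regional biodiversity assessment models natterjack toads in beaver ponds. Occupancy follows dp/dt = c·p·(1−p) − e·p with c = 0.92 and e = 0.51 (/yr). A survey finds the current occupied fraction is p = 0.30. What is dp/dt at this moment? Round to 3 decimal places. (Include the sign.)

0.040

Colonization term: c·p·(1−p) = 0.92×0.30×0.7000 = 0.19320.
Extinction term: e·p = 0.15300.
dp/dt = 0.19320 − 0.15300 = 0.04020.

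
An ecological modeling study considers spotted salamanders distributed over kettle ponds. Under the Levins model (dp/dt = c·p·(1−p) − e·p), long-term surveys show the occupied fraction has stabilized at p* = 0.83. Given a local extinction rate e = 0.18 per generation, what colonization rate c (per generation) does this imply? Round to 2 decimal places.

1.06

At equilibrium c(1−p*) = e, so c = e/(1−p*).
c = 0.18/(1 − 0.83) = 0.18/0.1700 = 1.0588.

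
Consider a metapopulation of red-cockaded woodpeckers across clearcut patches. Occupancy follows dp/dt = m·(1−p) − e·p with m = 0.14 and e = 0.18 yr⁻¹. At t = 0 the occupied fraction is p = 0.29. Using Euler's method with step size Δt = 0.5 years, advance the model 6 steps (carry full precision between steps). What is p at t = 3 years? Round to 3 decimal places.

Update rule: p ← p + [m·(1−p) − e·p]·Δt with Δt = 0.5.
t = 0.5: p = 0.29000 + (+0.02360) = 0.31360
t = 1: p = 0.31360 + (+0.01982) = 0.33342
t = 1.5: p = 0.33342 + (+0.01665) = 0.35008
t = 2: p = 0.35008 + (+0.01399) = 0.36406
t = 2.5: p = 0.36406 + (+0.01175) = 0.37581
t = 3: p = 0.37581 + (+0.00987) = 0.38568

0.386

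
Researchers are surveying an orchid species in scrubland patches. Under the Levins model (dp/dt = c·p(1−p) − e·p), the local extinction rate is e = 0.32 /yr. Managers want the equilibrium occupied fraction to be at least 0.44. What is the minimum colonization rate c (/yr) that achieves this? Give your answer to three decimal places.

p* = 1 − e/c ≥ 0.44 requires e/c ≤ 0.5600, i.e. c ≥ e/0.5600.
c_min = 0.32/0.5600 = 0.5714.

0.571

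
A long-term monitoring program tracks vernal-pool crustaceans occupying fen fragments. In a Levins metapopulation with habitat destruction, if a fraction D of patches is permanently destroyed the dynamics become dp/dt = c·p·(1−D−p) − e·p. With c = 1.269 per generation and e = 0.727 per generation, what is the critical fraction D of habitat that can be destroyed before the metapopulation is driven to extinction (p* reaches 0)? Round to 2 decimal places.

The nontrivial equilibrium is p* = (1−D) − e/c; extinction occurs when this hits zero.
So D_crit = 1 − e/c = 1 − 0.727/1.269 = 1 − 0.5729 = 0.4271.
This equals the undisturbed p*, a classic result of Lande's extension.

0.43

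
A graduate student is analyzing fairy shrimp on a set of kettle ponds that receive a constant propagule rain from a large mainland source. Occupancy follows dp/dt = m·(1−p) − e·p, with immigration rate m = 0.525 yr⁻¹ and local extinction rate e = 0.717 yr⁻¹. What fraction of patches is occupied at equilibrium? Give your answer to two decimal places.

0.42

Setting dp/dt = 0: m − m·p* = e·p*, so m = (m+e)·p*.
p* = m/(m+e) = 0.525/(0.525+0.717) = 0.525/1.2420 = 0.4227.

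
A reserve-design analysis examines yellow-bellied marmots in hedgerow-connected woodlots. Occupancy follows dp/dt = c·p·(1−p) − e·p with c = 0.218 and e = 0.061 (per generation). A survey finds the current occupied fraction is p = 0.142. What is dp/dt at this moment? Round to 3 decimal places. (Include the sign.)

Colonization term: c·p·(1−p) = 0.218×0.142×0.8580 = 0.02656.
Extinction term: e·p = 0.00866.
dp/dt = 0.02656 − 0.00866 = 0.01790.

0.018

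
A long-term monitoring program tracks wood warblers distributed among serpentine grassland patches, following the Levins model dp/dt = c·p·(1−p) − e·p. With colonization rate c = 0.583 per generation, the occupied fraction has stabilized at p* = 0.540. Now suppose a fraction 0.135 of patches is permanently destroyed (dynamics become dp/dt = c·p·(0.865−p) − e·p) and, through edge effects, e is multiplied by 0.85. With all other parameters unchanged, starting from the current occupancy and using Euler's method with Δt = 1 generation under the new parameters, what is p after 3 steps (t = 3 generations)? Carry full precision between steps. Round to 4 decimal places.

0.4962

Balance c(1−p*) = e gives e = 0.583×(1 − 0.54000) = 0.26818.
Starting from p₀ = 0.54000; update p ← p + (dp/dt)·Δt with the new parameters.
p: 0.54000 → 0.51922  (Δp = -0.02078)
p: 0.51922 → 0.50553  (Δp = -0.01369)
p: 0.50553 → 0.49624  (Δp = -0.00929)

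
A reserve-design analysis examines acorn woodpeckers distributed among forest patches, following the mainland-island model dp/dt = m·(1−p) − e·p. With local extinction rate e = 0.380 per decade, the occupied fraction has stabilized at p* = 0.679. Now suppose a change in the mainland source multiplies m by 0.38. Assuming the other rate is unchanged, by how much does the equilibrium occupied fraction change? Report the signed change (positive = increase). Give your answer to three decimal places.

Balance m(1−p*) = e·p* gives m = e·p*/(1−p*) = 0.380×0.67900/0.32100 = 0.80380.
New p* = m/(m+e) = 0.30544/(0.30544+0.38000) = 0.44561.
Δp* = 0.44561 − 0.67900 = -0.23339.

-0.233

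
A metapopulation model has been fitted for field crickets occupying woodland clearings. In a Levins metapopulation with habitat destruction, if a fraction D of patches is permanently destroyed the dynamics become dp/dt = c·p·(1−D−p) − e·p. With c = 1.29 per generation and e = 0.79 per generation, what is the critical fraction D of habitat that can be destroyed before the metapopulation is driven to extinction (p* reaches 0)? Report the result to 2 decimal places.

0.39

The nontrivial equilibrium is p* = (1−D) − e/c; extinction occurs when this hits zero.
So D_crit = 1 − e/c = 1 − 0.79/1.29 = 1 − 0.6124 = 0.3876.
This equals the undisturbed p*, a classic result of Lande's extension.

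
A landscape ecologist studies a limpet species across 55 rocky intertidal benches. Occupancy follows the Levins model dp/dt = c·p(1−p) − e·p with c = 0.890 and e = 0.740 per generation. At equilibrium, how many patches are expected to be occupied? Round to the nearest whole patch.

9

p* = 1 − e/c = 1 − 0.740/0.890 = 0.1685.
Expected occupied patches = N × p* = 55 × 0.1685 = 9.27 ≈ 9.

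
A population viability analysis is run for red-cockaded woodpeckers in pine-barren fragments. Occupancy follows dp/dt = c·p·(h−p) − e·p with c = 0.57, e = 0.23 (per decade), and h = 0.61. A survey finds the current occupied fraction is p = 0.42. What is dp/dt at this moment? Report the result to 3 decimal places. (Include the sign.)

Colonization term: c·p·(h−p) = 0.57×0.42×0.1900 = 0.04549.
Extinction term: e·p = 0.09660.
dp/dt = 0.04549 − 0.09660 = -0.05111.

-0.051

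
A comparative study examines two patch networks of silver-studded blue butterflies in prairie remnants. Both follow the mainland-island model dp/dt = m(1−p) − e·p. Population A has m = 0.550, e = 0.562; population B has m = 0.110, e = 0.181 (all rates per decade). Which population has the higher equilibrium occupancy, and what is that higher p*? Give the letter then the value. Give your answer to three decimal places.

A: p*_A = m/(m+e) = 0.550/1.1120 = 0.4946.
B: p*_B = 0.110/0.2910 = 0.3780.
A is higher at 0.4946.

A, 0.495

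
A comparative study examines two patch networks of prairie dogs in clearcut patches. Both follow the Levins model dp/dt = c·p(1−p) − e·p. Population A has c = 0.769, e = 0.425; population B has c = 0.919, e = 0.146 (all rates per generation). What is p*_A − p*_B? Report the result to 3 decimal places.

A: p*_A = 1 − 0.425/0.769 = 0.4473.
B: p*_B = 1 − 0.146/0.919 = 0.8411.
p*_A − p*_B = 0.4473 − 0.8411 = -0.3938.

-0.394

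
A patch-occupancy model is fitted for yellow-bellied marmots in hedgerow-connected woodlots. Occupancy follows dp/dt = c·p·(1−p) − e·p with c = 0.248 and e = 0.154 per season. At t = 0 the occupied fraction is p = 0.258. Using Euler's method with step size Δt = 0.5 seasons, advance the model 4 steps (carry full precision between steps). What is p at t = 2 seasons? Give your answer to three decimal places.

Update rule: p ← p + [c·p·(1−p) − e·p]·Δt with Δt = 0.5.
t = 0.5: p = 0.25800 + (+0.00387) = 0.26187
t = 1: p = 0.26187 + (+0.00380) = 0.26568
t = 1.5: p = 0.26568 + (+0.00373) = 0.26941
t = 2: p = 0.26941 + (+0.00366) = 0.27307

0.273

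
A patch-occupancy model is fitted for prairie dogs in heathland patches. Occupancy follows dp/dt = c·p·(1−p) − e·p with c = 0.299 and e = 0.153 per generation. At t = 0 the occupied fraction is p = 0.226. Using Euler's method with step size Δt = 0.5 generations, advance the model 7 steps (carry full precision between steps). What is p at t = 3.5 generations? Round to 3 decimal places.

Update rule: p ← p + [c·p·(1−p) − e·p]·Δt with Δt = 0.5.
t = 0.5: p = 0.22600 + (+0.00886) = 0.23486
t = 1: p = 0.23486 + (+0.00890) = 0.24376
t = 1.5: p = 0.24376 + (+0.00891) = 0.25267
t = 2: p = 0.25267 + (+0.00890) = 0.26157
t = 2.5: p = 0.26157 + (+0.00887) = 0.27044
t = 3: p = 0.27044 + (+0.00881) = 0.27925
t = 3.5: p = 0.27925 + (+0.00873) = 0.28797

0.288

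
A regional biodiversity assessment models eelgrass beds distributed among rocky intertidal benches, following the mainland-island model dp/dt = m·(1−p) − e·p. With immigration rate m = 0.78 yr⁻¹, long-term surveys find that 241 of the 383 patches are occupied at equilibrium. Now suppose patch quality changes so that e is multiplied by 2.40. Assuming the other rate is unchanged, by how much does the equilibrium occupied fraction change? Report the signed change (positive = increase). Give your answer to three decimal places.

-0.215

Observed p* = 241/383 = 0.62924.
Balance m(1−p*) = e·p* gives e = m(1−p*)/p* = 0.78×0.37076/0.62924 = 0.45959.
New p* = m/(m+e) = 0.78000/(0.78000+1.10302) = 0.41423.
Δp* = 0.41423 − 0.62924 = -0.21501.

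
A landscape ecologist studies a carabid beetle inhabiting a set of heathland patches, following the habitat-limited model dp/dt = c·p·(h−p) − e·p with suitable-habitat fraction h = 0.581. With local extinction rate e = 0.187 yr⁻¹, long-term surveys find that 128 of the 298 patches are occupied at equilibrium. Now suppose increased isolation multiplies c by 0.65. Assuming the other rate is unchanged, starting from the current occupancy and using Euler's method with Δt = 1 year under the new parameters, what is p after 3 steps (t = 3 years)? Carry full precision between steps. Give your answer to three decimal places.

Observed p* = 128/298 = 0.42953.
Balance c(h−p*) = e gives c = e/(0.581 − 0.42953) = 0.187/0.15147 = 1.23457.
Starting from p₀ = 0.42953; update p ← p + (dp/dt)·Δt with the new parameters.
p: 0.42953 → 0.40142  (Δp = -0.02811)
p: 0.40142 → 0.38420  (Δp = -0.01722)
p: 0.38420 → 0.37303  (Δp = -0.01117)

0.373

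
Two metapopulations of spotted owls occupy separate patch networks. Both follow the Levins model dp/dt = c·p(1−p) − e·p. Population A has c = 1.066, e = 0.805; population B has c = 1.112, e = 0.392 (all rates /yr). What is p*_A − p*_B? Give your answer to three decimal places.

A: p*_A = 1 − 0.805/1.066 = 0.2448.
B: p*_B = 1 − 0.392/1.112 = 0.6475.
p*_A − p*_B = 0.2448 − 0.6475 = -0.4026.

-0.403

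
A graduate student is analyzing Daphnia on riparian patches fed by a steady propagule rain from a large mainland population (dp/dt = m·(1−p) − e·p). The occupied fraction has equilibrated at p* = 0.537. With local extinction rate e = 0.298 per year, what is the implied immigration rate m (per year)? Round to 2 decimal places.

At equilibrium m(1−p*) = e·p*, so m = e·p*/(1−p*).
m = 0.298 × 0.537 / 0.4630 = 0.1600/0.4630 = 0.3456.

0.35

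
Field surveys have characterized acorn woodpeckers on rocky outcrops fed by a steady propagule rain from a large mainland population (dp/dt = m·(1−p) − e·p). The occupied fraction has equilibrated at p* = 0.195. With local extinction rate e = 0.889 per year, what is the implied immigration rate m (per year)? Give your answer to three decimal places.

At equilibrium m(1−p*) = e·p*, so m = e·p*/(1−p*).
m = 0.889 × 0.195 / 0.8050 = 0.1734/0.8050 = 0.2153.

0.215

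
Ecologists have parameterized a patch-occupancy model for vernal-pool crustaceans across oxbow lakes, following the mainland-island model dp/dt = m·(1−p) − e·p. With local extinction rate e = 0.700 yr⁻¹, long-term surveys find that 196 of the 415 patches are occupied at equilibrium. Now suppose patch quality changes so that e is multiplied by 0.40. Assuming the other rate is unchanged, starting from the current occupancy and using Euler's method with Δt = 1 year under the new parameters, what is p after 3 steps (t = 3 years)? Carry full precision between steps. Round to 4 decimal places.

Observed p* = 196/415 = 0.47229.
Balance m(1−p*) = e·p* gives m = e·p*/(1−p*) = 0.700×0.47229/0.52771 = 0.62648.
Starting from p₀ = 0.47229; update p ← p + (dp/dt)·Δt with the new parameters.
step 1: Δp = +0.19836, p = 0.67065
step 2: Δp = +0.01855, p = 0.68920
step 3: Δp = +0.00173, p = 0.69094

0.6909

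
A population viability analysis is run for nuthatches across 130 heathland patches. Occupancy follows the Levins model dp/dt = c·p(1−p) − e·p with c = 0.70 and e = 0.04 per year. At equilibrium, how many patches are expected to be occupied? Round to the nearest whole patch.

p* = 1 − e/c = 1 − 0.04/0.70 = 0.9429.
Expected occupied patches = N × p* = 130 × 0.9429 = 122.57 ≈ 123.

123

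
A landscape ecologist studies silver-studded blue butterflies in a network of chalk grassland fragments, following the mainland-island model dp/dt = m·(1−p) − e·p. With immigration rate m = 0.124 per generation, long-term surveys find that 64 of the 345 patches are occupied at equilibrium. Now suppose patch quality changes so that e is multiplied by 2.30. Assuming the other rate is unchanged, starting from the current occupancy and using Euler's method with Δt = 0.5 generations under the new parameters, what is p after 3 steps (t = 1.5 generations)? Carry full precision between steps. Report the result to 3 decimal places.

0.093

Observed p* = 64/345 = 0.18551.
Balance m(1−p*) = e·p* gives e = m(1−p*)/p* = 0.124×0.81449/0.18551 = 0.54444.
Starting from p₀ = 0.18551; update p ← p + (dp/dt)·Δt with the new parameters.
p: 0.18551 → 0.11986  (Δp = -0.06565)
p: 0.11986 → 0.09938  (Δp = -0.02048)
p: 0.09938 → 0.09300  (Δp = -0.00639)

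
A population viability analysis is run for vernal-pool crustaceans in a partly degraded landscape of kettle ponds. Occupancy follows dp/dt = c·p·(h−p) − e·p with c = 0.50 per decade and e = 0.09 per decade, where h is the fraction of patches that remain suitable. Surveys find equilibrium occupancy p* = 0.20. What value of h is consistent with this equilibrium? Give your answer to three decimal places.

0.380

At equilibrium c(h−p*) = e, so h = p* + e/c.
h = 0.20 + 0.09/0.50 = 0.20 + 0.1800 = 0.3800.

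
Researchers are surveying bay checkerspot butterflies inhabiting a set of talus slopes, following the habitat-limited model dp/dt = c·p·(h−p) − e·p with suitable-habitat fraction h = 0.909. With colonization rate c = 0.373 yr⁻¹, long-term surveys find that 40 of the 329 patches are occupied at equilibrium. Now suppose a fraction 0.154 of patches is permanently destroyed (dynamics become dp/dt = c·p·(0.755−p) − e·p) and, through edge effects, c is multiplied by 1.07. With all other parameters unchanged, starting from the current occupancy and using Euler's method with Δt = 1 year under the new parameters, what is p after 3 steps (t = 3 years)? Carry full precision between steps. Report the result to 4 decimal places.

0.1079

Observed p* = 40/329 = 0.12158.
Balance c(h−p*) = e gives e = 0.373×(0.909 − 0.12158) = 0.29371.
Starting from p₀ = 0.12158; update p ← p + (dp/dt)·Δt with the new parameters.
p: 0.12158 → 0.11661  (Δp = -0.00497)
p: 0.11661 → 0.11207  (Δp = -0.00454)
p: 0.11207 → 0.10791  (Δp = -0.00416)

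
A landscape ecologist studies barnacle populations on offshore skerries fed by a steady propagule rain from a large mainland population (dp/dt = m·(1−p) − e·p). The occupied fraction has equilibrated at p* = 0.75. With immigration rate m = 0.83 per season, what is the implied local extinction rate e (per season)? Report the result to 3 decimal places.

At equilibrium m(1−p*) = e·p*, so e = m(1−p*)/p*.
e = 0.83 × 0.2500 / 0.75 = 0.2767.

0.277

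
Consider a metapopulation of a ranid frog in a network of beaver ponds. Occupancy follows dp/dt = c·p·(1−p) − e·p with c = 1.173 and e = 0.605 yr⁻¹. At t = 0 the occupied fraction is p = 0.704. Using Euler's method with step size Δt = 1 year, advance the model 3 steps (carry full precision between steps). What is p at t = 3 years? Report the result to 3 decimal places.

Update rule: p ← p + [c·p·(1−p) − e·p]·Δt with Δt = 1.
p: 0.70400 → 0.52251  (Δp = -0.18149)
p: 0.52251 → 0.49905  (Δp = -0.02347)
p: 0.49905 → 0.49037  (Δp = -0.00868)

0.490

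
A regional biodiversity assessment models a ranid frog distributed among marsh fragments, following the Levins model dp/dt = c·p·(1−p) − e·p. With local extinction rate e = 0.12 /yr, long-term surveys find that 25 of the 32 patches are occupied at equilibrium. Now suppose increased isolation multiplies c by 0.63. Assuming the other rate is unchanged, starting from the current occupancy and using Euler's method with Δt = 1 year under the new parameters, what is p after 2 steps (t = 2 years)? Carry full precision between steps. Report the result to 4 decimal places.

Observed p* = 25/32 = 0.78125.
Balance c(1−p*) = e gives c = e/(1 − 0.78125) = 0.12/0.21875 = 0.54857.
Starting from p₀ = 0.78125; update p ← p + (dp/dt)·Δt with the new parameters.
p: 0.78125 → 0.74656  (Δp = -0.03469)
p: 0.74656 → 0.72236  (Δp = -0.02420)

0.7224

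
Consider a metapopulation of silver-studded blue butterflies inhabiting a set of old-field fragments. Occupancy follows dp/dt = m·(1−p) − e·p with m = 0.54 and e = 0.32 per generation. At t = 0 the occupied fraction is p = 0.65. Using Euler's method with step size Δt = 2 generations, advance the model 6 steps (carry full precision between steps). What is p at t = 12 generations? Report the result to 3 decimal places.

Update rule: p ← p + [m·(1−p) − e·p]·Δt with Δt = 2.
t = 2: p = 0.65000 + (-0.03800) = 0.61200
t = 4: p = 0.61200 + (+0.02736) = 0.63936
t = 6: p = 0.63936 + (-0.01970) = 0.61966
t = 8: p = 0.61966 + (+0.01418) = 0.63384
t = 10: p = 0.63384 + (-0.01021) = 0.62363
t = 12: p = 0.62363 + (+0.00735) = 0.63098

0.631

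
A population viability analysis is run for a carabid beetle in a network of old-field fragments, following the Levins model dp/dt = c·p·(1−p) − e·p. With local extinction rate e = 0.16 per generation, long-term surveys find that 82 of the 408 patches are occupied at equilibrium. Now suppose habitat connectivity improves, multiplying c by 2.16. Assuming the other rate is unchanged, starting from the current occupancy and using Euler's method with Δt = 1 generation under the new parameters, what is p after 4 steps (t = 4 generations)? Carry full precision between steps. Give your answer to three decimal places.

0.364

Observed p* = 82/408 = 0.20098.
Balance c(1−p*) = e gives c = e/(1 − 0.20098) = 0.16/0.79902 = 0.20025.
Starting from p₀ = 0.20098; update p ← p + (dp/dt)·Δt with the new parameters.
step 1: Δp = +0.03730, p = 0.23828
step 2: Δp = +0.04038, p = 0.27866
step 3: Δp = +0.04236, p = 0.32102
step 4: Δp = +0.04291, p = 0.36393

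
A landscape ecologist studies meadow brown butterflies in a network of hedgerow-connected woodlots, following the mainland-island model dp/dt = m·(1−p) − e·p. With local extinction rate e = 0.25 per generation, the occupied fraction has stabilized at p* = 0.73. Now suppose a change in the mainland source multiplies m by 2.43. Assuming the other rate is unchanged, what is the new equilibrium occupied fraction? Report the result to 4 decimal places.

Balance m(1−p*) = e·p* gives m = e·p*/(1−p*) = 0.25×0.73000/0.27000 = 0.67593.
New p* = m/(m+e) = 1.64251/(1.64251+0.25000) = 0.86790.

0.8679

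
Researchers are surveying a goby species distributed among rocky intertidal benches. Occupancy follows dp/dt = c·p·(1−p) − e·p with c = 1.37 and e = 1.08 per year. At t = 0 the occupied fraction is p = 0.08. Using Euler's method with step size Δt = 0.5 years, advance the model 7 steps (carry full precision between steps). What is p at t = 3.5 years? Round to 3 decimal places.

Update rule: p ← p + [c·p·(1−p) − e·p]·Δt with Δt = 0.5.
step 1: Δp = +0.00722, p = 0.08722
step 2: Δp = +0.00744, p = 0.09465
step 3: Δp = +0.00759, p = 0.10224
step 4: Δp = +0.00766, p = 0.10990
step 5: Δp = +0.00766, p = 0.11757
step 6: Δp = +0.00758, p = 0.12515
step 7: Δp = +0.00742, p = 0.13256

0.133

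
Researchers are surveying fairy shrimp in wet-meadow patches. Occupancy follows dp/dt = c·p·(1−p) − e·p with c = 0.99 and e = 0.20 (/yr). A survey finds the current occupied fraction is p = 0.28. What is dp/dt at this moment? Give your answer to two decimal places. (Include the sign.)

0.14

Colonization term: c·p·(1−p) = 0.99×0.28×0.7200 = 0.19958.
Extinction term: e·p = 0.05600.
dp/dt = 0.19958 − 0.05600 = 0.14358.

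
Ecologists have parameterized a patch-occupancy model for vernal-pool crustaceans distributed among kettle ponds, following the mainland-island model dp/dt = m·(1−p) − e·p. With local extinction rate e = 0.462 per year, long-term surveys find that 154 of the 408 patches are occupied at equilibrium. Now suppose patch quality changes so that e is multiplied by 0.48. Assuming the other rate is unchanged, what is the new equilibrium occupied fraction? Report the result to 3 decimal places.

Observed p* = 154/408 = 0.37745.
Balance m(1−p*) = e·p* gives m = e·p*/(1−p*) = 0.462×0.37745/0.62255 = 0.28011.
New p* = m/(m+e) = 0.28011/(0.28011+0.22176) = 0.55813.

0.558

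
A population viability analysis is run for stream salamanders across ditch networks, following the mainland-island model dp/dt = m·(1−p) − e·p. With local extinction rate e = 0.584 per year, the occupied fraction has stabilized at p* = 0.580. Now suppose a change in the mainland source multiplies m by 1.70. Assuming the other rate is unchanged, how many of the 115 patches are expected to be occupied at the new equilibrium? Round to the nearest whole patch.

81

Balance m(1−p*) = e·p* gives m = e·p*/(1−p*) = 0.584×0.58000/0.42000 = 0.80648.
New p* = m/(m+e) = 1.37102/(1.37102+0.58400) = 0.70128.
Expected occupied = 115 × 0.70128 = 80.65 ≈ 81.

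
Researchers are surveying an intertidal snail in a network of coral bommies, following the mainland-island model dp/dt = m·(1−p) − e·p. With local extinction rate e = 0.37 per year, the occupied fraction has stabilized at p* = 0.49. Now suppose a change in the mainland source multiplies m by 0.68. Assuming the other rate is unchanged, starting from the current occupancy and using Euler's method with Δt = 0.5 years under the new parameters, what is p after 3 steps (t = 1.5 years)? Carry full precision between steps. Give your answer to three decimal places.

Balance m(1−p*) = e·p* gives m = e·p*/(1−p*) = 0.37×0.49000/0.51000 = 0.35549.
Starting from p₀ = 0.49000; update p ← p + (dp/dt)·Δt with the new parameters.
p: 0.49000 → 0.46099  (Δp = -0.02901)
p: 0.46099 → 0.44086  (Δp = -0.02014)
p: 0.44086 → 0.42688  (Δp = -0.01398)

0.427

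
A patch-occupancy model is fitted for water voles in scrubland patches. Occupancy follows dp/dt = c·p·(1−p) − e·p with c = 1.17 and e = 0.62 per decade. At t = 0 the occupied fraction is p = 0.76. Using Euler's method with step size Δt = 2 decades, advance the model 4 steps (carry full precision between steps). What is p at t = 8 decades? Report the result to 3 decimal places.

0.471

Update rule: p ← p + [c·p·(1−p) − e·p]·Δt with Δt = 2.
t = 2: p = 0.76000 + (-0.51558) = 0.24442
t = 4: p = 0.24442 + (+0.12907) = 0.37348
t = 6: p = 0.37348 + (+0.08443) = 0.45791
t = 8: p = 0.45791 + (+0.01305) = 0.47096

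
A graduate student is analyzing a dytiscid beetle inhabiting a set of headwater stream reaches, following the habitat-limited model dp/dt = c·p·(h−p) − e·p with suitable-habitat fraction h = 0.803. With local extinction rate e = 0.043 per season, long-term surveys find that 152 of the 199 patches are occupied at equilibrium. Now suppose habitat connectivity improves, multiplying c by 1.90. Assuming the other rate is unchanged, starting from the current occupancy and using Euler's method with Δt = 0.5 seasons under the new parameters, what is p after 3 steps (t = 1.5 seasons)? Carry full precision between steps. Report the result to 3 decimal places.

Observed p* = 152/199 = 0.76382.
Balance c(h−p*) = e gives c = e/(0.803 − 0.76382) = 0.043/0.03918 = 1.09747.
Starting from p₀ = 0.76382; update p ← p + (dp/dt)·Δt with the new parameters.
  1  |  dp/dt·Δt = +0.014780  |  p_1 = 0.778599
  2  |  dp/dt·Δt = +0.003068  |  p_2 = 0.781667
  3  |  dp/dt·Δt = +0.000580  |  p_3 = 0.782247

0.782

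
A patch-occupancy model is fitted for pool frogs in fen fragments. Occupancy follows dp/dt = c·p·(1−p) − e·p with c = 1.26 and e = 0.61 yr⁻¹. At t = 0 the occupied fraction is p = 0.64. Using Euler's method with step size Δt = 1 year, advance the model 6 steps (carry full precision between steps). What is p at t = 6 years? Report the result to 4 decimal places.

Update rule: p ← p + [c·p·(1−p) − e·p]·Δt with Δt = 1.
p: 0.64000 → 0.53990  (Δp = -0.10010)
p: 0.53990 → 0.52356  (Δp = -0.01635)
p: 0.52356 → 0.51849  (Δp = -0.00507)
p: 0.51849 → 0.51678  (Δp = -0.00171)
p: 0.51678 → 0.51619  (Δp = -0.00059)
p: 0.51619 → 0.51598  (Δp = -0.00021)

0.5160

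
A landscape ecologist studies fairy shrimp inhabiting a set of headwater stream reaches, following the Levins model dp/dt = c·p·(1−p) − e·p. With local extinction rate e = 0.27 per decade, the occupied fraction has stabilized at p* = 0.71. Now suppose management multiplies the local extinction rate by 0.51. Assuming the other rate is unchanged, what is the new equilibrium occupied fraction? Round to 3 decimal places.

0.852

Balance c(1−p*) = e gives c = e/(1 − 0.71000) = 0.27/0.29000 = 0.93103.
New p* = 1 − e/c = 1 − 0.13770/0.93103 = 0.85210.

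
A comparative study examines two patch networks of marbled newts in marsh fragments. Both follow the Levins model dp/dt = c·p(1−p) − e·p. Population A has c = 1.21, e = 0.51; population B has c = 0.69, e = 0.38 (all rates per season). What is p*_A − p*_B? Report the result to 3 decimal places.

0.129

A: p*_A = 1 − 0.51/1.21 = 0.5785.
B: p*_B = 1 − 0.38/0.69 = 0.4493.
p*_A − p*_B = 0.5785 − 0.4493 = 0.1292.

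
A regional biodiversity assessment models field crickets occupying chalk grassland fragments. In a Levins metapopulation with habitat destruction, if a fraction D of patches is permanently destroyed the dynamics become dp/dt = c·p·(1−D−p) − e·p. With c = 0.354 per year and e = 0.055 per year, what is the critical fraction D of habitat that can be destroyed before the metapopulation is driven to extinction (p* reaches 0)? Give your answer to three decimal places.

0.845

The nontrivial equilibrium is p* = (1−D) − e/c; extinction occurs when this hits zero.
So D_crit = 1 − e/c = 1 − 0.055/0.354 = 1 − 0.1554 = 0.8446.
Note this equals the original equilibrium occupancy — the Levins extinction-debt result.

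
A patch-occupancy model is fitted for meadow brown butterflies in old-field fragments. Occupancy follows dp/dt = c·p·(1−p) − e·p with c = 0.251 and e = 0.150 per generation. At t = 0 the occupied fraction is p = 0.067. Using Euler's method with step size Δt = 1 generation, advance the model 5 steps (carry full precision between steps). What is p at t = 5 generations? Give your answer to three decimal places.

0.099

Update rule: p ← p + [c·p·(1−p) − e·p]·Δt with Δt = 1.
t = 1: p = 0.06700 + (+0.00564) = 0.07264
t = 2: p = 0.07264 + (+0.00601) = 0.07865
t = 3: p = 0.07865 + (+0.00639) = 0.08504
t = 4: p = 0.08504 + (+0.00677) = 0.09182
t = 5: p = 0.09182 + (+0.00716) = 0.09898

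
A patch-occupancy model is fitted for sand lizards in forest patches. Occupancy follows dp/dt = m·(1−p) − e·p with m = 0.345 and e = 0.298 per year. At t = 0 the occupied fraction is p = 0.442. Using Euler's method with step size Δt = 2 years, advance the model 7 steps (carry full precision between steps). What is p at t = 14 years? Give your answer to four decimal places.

0.5366

Update rule: p ← p + [m·(1−p) − e·p]·Δt with Δt = 2.
  1  |  dp/dt·Δt = +0.121588  |  p_1 = 0.563588
  2  |  dp/dt·Δt = -0.034774  |  p_2 = 0.528814
  3  |  dp/dt·Δt = +0.009945  |  p_3 = 0.538759
  4  |  dp/dt·Δt = -0.002844  |  p_4 = 0.535915
  5  |  dp/dt·Δt = +0.000813  |  p_5 = 0.536728
  6  |  dp/dt·Δt = -0.000233  |  p_6 = 0.536496
  7  |  dp/dt·Δt = +0.000067  |  p_7 = 0.536562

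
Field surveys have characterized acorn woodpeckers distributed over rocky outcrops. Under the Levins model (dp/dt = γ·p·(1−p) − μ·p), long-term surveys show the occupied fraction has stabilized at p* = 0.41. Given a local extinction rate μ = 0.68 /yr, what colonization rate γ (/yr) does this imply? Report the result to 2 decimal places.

At equilibrium γ(1−p*) = μ, so γ = μ/(1−p*).
γ = 0.68/(1 − 0.41) = 0.68/0.5900 = 1.1525.

1.15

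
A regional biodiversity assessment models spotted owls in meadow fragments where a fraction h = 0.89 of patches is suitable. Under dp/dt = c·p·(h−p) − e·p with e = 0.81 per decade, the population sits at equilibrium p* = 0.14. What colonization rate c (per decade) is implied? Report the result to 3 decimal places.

1.080

At equilibrium c(h−p*) = e, so c = e/(h−p*).
c = 0.81/(0.89 − 0.14) = 0.81/0.7500 = 1.0800.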